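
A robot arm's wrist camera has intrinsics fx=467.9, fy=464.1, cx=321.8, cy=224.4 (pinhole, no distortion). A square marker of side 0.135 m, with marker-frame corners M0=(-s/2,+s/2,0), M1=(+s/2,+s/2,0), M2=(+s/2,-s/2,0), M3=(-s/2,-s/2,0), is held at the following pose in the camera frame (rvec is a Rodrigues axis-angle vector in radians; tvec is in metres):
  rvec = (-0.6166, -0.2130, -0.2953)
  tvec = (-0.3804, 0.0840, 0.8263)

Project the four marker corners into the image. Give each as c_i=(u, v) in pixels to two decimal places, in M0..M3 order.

c0=(66.29, 314.93) c1=(151.43, 294.57) c2=(141.48, 233.66) c3=(63.19, 249.51)

Intrinsics K: fx=467.9, fy=464.1, cx=321.8, cy=224.4
Marker side s = 0.135 m; corners in marker frame (Z=0):
  M0 = (-0.0675, +0.0675, 0)
  M1 = (+0.0675, +0.0675, 0)
  M2 = (+0.0675, -0.0675, 0)
  M3 = (-0.0675, -0.0675, 0)
rvec = (-0.6166, -0.2130, -0.2953), |rvec| = θ = 0.71608 rad = 41.028°
Rodrigues: sinθ=0.65643, 1−cosθ=0.24561; R = I + sinθ·[k]× + (1−cosθ)·[k]×²:
    [+0.93650 +0.33361 -0.10804]
    [-0.20779 +0.77612 +0.59537]
    [+0.28247 -0.53511 +0.79616]
t = (-0.3804, 0.0840, 0.8263) m
M0: Pc = R·M0+t = (-0.42109, +0.15041, +0.77111); u = 467.9·(-0.42109)/0.77111 + 321.8 = 66.2858, v = 464.1·(+0.15041)/0.77111 + 224.4 = 314.9278
M1: Pc = R·M1+t = (-0.29467, +0.12236, +0.80925); u = 467.9·(-0.29467)/0.80925 + 321.8 = 151.4257, v = 464.1·(+0.12236)/0.80925 + 224.4 = 294.5741
M2: Pc = R·M2+t = (-0.33971, +0.01759, +0.88149); u = 467.9·(-0.33971)/0.88149 + 321.8 = 141.4819, v = 464.1·(+0.01759)/0.88149 + 224.4 = 233.6590
M3: Pc = R·M3+t = (-0.46613, +0.04564, +0.84335); u = 467.9·(-0.46613)/0.84335 + 321.8 = 63.1854, v = 464.1·(+0.04564)/0.84335 + 224.4 = 249.5148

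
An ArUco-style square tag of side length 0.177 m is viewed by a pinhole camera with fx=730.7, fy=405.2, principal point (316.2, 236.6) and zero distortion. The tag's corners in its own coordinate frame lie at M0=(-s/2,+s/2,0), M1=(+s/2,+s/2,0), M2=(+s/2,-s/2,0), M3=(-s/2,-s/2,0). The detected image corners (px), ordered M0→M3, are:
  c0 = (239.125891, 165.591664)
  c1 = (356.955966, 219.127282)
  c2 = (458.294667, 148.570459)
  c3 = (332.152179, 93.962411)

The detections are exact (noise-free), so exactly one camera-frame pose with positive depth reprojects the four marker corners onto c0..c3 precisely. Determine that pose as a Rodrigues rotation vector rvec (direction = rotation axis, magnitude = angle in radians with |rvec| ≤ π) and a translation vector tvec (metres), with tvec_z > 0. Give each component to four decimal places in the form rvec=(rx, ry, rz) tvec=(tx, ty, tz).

rvec=(0.1872, 0.1817, 0.6775) tvec=(0.0319, -0.1595, 0.8160)

Intrinsics K: fx=730.7, fy=405.2, cx=316.2, cy=236.6
Marker side s = 0.177 m; corners in marker frame (Z=0):
  M0 = (-0.0885, +0.0885, 0)
  M1 = (+0.0885, +0.0885, 0)
  M2 = (+0.0885, -0.0885, 0)
  M3 = (-0.0885, -0.0885, 0)
Detected image corners:
  c0 = (239.125891, 165.591664) px
  c1 = (356.955966, 219.127282) px
  c2 = (458.294667, 148.570459) px
  c3 = (332.152179, 93.962411) px
Planar DLT: solve 8×8 A·h = b for H (H[2,2]=1):
  H  [+643.79566 -451.03288 +344.72172]
  H  [+285.14503 +445.91234 +157.39082]
  H  [-0.12926 +0.28201 +1.00000]
B = K⁻¹H; ‖b₁‖=1.225489, ‖b₂‖=1.225489; λ = 2/(‖b₁‖+‖b₂‖) = 0.816001, sign → tz>0 ⇒ λ=+0.816001
r₁ = λ·B[:,0] = (+0.76460,+0.63582,-0.10548); r₂ = λ·B[:,1] = (-0.60327,+0.76362,+0.23012)
r₃ = r₁×r₂ = (+0.22686,-0.11231,+0.96743); SVD([r₁ r₂ r₃]) → R = UVᵀ:
  R  [+0.76460 -0.60327 +0.22686]
  R  [+0.63582 +0.76362 -0.11231]
  R  [-0.10548 +0.23012 +0.96743]
t = (+0.03185, -0.15951, +0.81600) m
tr R = 2.495646; θ = arccos((tr R − 1)/2) = 0.726019 rad = 41.598°
axis k = ((R−Rᵀ)₃₂, (R−Rᵀ)₁₃, (R−Rᵀ)₂₁) / (2 sinθ) = (+0.257895, +0.250291, +0.933190)
rvec = θ·k = (+0.187237, +0.181716, +0.677514)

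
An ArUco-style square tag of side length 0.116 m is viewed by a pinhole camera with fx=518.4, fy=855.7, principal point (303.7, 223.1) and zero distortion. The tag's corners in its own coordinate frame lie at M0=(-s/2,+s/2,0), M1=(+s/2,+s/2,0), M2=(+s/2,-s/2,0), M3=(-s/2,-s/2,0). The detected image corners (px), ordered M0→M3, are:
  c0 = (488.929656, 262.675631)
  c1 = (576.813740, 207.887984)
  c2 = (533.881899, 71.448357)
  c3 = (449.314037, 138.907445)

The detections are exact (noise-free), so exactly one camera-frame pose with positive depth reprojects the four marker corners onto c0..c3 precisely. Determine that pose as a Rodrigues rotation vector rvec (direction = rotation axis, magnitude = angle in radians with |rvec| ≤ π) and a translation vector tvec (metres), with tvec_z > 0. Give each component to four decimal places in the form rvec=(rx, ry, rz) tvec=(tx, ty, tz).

rvec=(0.1808, 0.5577, -0.4721) tvec=(0.2683, -0.0403, 0.6733)

Intrinsics K: fx=518.4, fy=855.7, cx=303.7, cy=223.1
Marker side s = 0.116 m; corners in marker frame (Z=0):
  M0 = (-0.0580, +0.0580, 0)
  M1 = (+0.0580, +0.0580, 0)
  M2 = (+0.0580, -0.0580, 0)
  M3 = (-0.0580, -0.0580, 0)
Detected image corners:
  c0 = (488.929656, 262.675631) px
  c1 = (576.813740, 207.887984) px
  c2 = (533.881899, 71.448357) px
  c3 = (449.314037, 138.907445) px
Planar DLT: solve 8×8 A·h = b for H (H[2,2]=1):
  H  [+327.11831 +384.55274 +510.27155]
  H  [-665.07729 +1128.78767 +171.88699]
  H  [-0.81263 +0.05743 +1.00000]
B = K⁻¹H; ‖b₁‖=1.485139, ‖b₂‖=1.485139; λ = 2/(‖b₁‖+‖b₂‖) = 0.673337, sign → tz>0 ⇒ λ=+0.673337
r₁ = λ·B[:,0] = (+0.74544,-0.38068,-0.54717); r₂ = λ·B[:,1] = (+0.47683,+0.87814,+0.03867)
r₃ = r₁×r₂ = (+0.46578,-0.28974,+0.83613); SVD([r₁ r₂ r₃]) → R = UVᵀ:
  R  [+0.74544 +0.47683 +0.46578]
  R  [-0.38068 +0.87814 -0.28974]
  R  [-0.54717 +0.03867 +0.83613]
t = (+0.26831, -0.04030, +0.67334) m
tr R = 2.459712; θ = arccos((tr R − 1)/2) = 0.752685 rad = 43.126°
axis k = ((R−Rᵀ)₃₂, (R−Rᵀ)₁₃, (R−Rᵀ)₂₁) / (2 sinθ) = (+0.240204, +0.740892, -0.627201)
rvec = θ·k = (+0.180798, +0.557658, -0.472085)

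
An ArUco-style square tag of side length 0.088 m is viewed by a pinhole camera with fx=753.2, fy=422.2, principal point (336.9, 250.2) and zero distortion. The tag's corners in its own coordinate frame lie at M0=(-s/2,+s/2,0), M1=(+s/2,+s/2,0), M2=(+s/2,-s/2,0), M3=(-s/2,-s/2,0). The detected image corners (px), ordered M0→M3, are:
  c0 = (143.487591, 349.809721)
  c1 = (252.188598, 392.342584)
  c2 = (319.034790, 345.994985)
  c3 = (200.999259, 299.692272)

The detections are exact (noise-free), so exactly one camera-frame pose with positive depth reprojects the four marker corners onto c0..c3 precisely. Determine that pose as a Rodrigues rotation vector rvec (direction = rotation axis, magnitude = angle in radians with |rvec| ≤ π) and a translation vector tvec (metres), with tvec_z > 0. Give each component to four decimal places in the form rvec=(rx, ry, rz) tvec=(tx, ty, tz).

rvec=(0.4586, 0.1361, 0.6028) tvec=(-0.0696, 0.1112, 0.4800)

Intrinsics K: fx=753.2, fy=422.2, cx=336.9, cy=250.2
Marker side s = 0.088 m; corners in marker frame (Z=0):
  M0 = (-0.0440, +0.0440, 0)
  M1 = (+0.0440, +0.0440, 0)
  M2 = (+0.0440, -0.0440, 0)
  M3 = (-0.0440, -0.0440, 0)
Detected image corners:
  c0 = (143.487591, 349.809721) px
  c1 = (252.188598, 392.342584) px
  c2 = (319.034790, 345.994985) px
  c3 = (200.999259, 299.692272) px
Planar DLT: solve 8×8 A·h = b for H (H[2,2]=1):
  H  [+1290.10393 -490.20893 +227.67837]
  H  [+509.97082 +876.07012 +347.98021]
  H  [+0.01762 +0.94533 +1.00000]
B = K⁻¹H; ‖b₁‖=2.083515, ‖b₂‖=2.083515; λ = 2/(‖b₁‖+‖b₂‖) = 0.479958, sign → tz>0 ⇒ λ=+0.479958
r₁ = λ·B[:,0] = (+0.81830,+0.57472,+0.00846); r₂ = λ·B[:,1] = (-0.51532,+0.72704,+0.45372)
r₃ = r₁×r₂ = (+0.25461,-0.37564,+0.89111); SVD([r₁ r₂ r₃]) → R = UVᵀ:
  R  [+0.81830 -0.51532 +0.25461]
  R  [+0.57472 +0.72704 -0.37564]
  R  [+0.00846 +0.45372 +0.89111]
t = (-0.06960, +0.11116, +0.47996) m
tr R = 2.436452; θ = arccos((tr R − 1)/2) = 0.769547 rad = 44.092°
axis k = ((R−Rᵀ)₃₂, (R−Rᵀ)₁₃, (R−Rᵀ)₂₁) / (2 sinθ) = (+0.595962, +0.176883, +0.783289)
rvec = θ·k = (+0.458621, +0.136120, +0.602778)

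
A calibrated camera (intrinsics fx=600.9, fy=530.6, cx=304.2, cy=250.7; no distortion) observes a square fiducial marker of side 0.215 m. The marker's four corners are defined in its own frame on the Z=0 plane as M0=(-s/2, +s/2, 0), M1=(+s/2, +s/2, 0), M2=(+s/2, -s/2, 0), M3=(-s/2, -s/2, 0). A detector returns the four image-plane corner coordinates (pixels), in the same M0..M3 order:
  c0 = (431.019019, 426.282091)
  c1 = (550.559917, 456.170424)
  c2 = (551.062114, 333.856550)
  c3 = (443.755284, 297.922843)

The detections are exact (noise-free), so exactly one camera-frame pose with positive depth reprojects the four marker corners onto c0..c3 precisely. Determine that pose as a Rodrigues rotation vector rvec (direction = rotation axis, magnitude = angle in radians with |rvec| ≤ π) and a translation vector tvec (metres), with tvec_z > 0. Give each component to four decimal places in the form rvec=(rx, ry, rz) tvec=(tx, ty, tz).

rvec=(-0.4063, -0.3956, 0.2770) tvec=(0.2877, 0.2123, 0.8995)

Intrinsics K: fx=600.9, fy=530.6, cx=304.2, cy=250.7
Marker side s = 0.215 m; corners in marker frame (Z=0):
  M0 = (-0.1075, +0.1075, 0)
  M1 = (+0.1075, +0.1075, 0)
  M2 = (+0.1075, -0.1075, 0)
  M3 = (-0.1075, -0.1075, 0)
Detected image corners:
  c0 = (431.019019, 426.282091) px
  c1 = (550.559917, 456.170424) px
  c2 = (551.062114, 333.856550) px
  c3 = (443.755284, 297.922843) px
Planar DLT: solve 8×8 A·h = b for H (H[2,2]=1):
  H  [+699.36069 -267.48250 +496.40833]
  H  [+286.56138 +400.26286 +375.93648]
  H  [+0.35070 -0.48122 +1.00000]
B = K⁻¹H; ‖b₁‖=1.111740, ‖b₂‖=1.111740; λ = 2/(‖b₁‖+‖b₂‖) = 0.899491, sign → tz>0 ⇒ λ=+0.899491
r₁ = λ·B[:,0] = (+0.88718,+0.33674,+0.31545); r₂ = λ·B[:,1] = (-0.18127,+0.88305,-0.43285)
r₃ = r₁×r₂ = (-0.42432,+0.32683,+0.84447); SVD([r₁ r₂ r₃]) → R = UVᵀ:
  R  [+0.88718 -0.18127 -0.42432]
  R  [+0.33674 +0.88305 +0.32683]
  R  [+0.31545 -0.43285 +0.84447]
t = (+0.28772, +0.21231, +0.89949) m
tr R = 2.614709; θ = arccos((tr R − 1)/2) = 0.631141 rad = 36.162°
axis k = ((R−Rᵀ)₃₂, (R−Rᵀ)₁₃, (R−Rᵀ)₂₁) / (2 sinθ) = (-0.643727, -0.626851, +0.438946)
rvec = θ·k = (-0.406283, -0.395632, +0.277037)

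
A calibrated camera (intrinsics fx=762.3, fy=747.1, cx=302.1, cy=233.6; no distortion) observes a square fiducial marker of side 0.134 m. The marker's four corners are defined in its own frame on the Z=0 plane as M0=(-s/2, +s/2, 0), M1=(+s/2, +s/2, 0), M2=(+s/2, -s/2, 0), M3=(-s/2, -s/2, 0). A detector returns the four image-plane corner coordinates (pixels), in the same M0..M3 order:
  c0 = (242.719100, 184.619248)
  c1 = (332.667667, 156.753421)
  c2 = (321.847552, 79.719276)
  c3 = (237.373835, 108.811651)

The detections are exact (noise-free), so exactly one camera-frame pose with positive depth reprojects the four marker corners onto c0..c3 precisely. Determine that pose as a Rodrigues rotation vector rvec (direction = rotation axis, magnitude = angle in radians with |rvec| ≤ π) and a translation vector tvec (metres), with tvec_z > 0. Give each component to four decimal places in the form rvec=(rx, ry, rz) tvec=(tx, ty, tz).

Intrinsics K: fx=762.3, fy=747.1, cx=302.1, cy=233.6
Marker side s = 0.134 m; corners in marker frame (Z=0):
  M0 = (-0.0670, +0.0670, 0)
  M1 = (+0.0670, +0.0670, 0)
  M2 = (+0.0670, -0.0670, 0)
  M3 = (-0.0670, -0.0670, 0)
Detected image corners:
  c0 = (242.719100, 184.619248) px
  c1 = (332.667667, 156.753421) px
  c2 = (321.847552, 79.719276) px
  c3 = (237.373835, 108.811651) px
Planar DLT: solve 8×8 A·h = b for H (H[2,2]=1):
  H  [+569.51556 -65.47747 +282.70104]
  H  [-250.36011 +511.64828 +131.61550]
  H  [-0.28453 -0.44211 +1.00000]
B = K⁻¹H; ‖b₁‖=0.938568, ‖b₂‖=0.938568; λ = 2/(‖b₁‖+‖b₂‖) = 1.065453, sign → tz>0 ⇒ λ=+1.065453
r₁ = λ·B[:,0] = (+0.91614,-0.26225,-0.30316); r₂ = λ·B[:,1] = (+0.09516,+0.87696,-0.47105)
r₃ = r₁×r₂ = (+0.38939,+0.40270,+0.82838); SVD([r₁ r₂ r₃]) → R = UVᵀ:
  R  [+0.91614 +0.09516 +0.38939]
  R  [-0.26225 +0.87696 +0.40270]
  R  [-0.30316 -0.47105 +0.82838]
t = (-0.02711, -0.14544, +1.06545) m
tr R = 2.621476; θ = arccos((tr R − 1)/2) = 0.625385 rad = 35.832°
axis k = ((R−Rᵀ)₃₂, (R−Rᵀ)₁₃, (R−Rᵀ)₂₁) / (2 sinθ) = (-0.746276, +0.591509, -0.305269)
rvec = θ·k = (-0.466710, +0.369921, -0.190911)

rvec=(-0.4667, 0.3699, -0.1909) tvec=(-0.0271, -0.1454, 1.0655)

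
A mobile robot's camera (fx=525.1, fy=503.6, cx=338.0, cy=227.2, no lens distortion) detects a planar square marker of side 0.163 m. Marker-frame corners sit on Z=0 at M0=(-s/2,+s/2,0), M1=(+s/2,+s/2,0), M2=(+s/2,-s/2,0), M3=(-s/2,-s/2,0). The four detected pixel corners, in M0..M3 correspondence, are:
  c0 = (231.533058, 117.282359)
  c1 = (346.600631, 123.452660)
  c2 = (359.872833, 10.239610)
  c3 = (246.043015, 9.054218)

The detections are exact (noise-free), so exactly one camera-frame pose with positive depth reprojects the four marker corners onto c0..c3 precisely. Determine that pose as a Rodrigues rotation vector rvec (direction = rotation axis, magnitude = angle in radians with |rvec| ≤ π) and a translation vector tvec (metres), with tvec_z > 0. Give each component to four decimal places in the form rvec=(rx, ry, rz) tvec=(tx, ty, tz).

Intrinsics K: fx=525.1, fy=503.6, cx=338.0, cy=227.2
Marker side s = 0.163 m; corners in marker frame (Z=0):
  M0 = (-0.0815, +0.0815, 0)
  M1 = (+0.0815, +0.0815, 0)
  M2 = (+0.0815, -0.0815, 0)
  M3 = (-0.0815, -0.0815, 0)
Detected image corners:
  c0 = (231.533058, 117.282359) px
  c1 = (346.600631, 123.452660) px
  c2 = (359.872833, 10.239610) px
  c3 = (246.043015, 9.054218) px
Planar DLT: solve 8×8 A·h = b for H (H[2,2]=1):
  H  [+621.32463 -114.75105 +294.79591]
  H  [+4.69859 +672.46089 +64.51750]
  H  [-0.27291 -0.09947 +1.00000]
B = K⁻¹H; ‖b₁‖=1.392364, ‖b₂‖=1.392364; λ = 2/(‖b₁‖+‖b₂‖) = 0.718203, sign → tz>0 ⇒ λ=+0.718203
r₁ = λ·B[:,0] = (+0.97598,+0.09513,-0.19600); r₂ = λ·B[:,1] = (-0.11096,+0.99125,-0.07144)
r₃ = r₁×r₂ = (+0.18749,+0.09147,+0.97800); SVD([r₁ r₂ r₃]) → R = UVᵀ:
  R  [+0.97598 -0.11096 +0.18749]
  R  [+0.09513 +0.99125 +0.09147]
  R  [-0.19600 -0.07144 +0.97800]
t = (-0.05909, -0.23201, +0.71820) m
tr R = 2.945229; θ = arccos((tr R − 1)/2) = 0.234569 rad = 13.440°
axis k = ((R−Rᵀ)₃₂, (R−Rᵀ)₁₃, (R−Rᵀ)₂₁) / (2 sinθ) = (-0.350473, +0.824989, +0.443353)
rvec = θ·k = (-0.082210, +0.193517, +0.103997)

rvec=(-0.0822, 0.1935, 0.1040) tvec=(-0.0591, -0.2320, 0.7182)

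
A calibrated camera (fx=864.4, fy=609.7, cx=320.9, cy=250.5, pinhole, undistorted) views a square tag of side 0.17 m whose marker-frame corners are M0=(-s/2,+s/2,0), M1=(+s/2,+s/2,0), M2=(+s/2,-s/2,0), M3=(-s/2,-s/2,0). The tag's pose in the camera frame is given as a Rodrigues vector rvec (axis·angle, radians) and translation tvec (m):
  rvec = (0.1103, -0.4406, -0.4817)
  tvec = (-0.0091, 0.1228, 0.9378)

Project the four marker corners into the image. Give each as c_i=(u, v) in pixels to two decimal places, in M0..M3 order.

Intrinsics K: fx=864.4, fy=609.7, cx=320.9, cy=250.5
Marker side s = 0.17 m; corners in marker frame (Z=0):
  M0 = (-0.0850, +0.0850, 0)
  M1 = (+0.0850, +0.0850, 0)
  M2 = (+0.0850, -0.0850, 0)
  M3 = (-0.0850, -0.0850, 0)
rvec = (0.1103, -0.4406, -0.4817), |rvec| = θ = 0.66206 rad = 37.933°
Rodrigues: sinθ=0.61475, 1−cosθ=0.21128; R = I + sinθ·[k]× + (1−cosθ)·[k]×²:
    [+0.79459 +0.42385 -0.43472]
    [-0.47070 +0.88229 -0.00012]
    [+0.38350 +0.20472 +0.90057]
t = (-0.0091, 0.1228, 0.9378) m
M0: Pc = R·M0+t = (-0.04061, +0.23780, +0.92260); u = 864.4·(-0.04061)/0.92260 + 320.9 = 282.8492, v = 609.7·(+0.23780)/0.92260 + 250.5 = 407.6524
M1: Pc = R·M1+t = (+0.09447, +0.15779, +0.98780); u = 864.4·(+0.09447)/0.98780 + 320.9 = 403.5661, v = 609.7·(+0.15779)/0.98780 + 250.5 = 347.8903
M2: Pc = R·M2+t = (+0.02241, +0.00780, +0.95300); u = 864.4·(+0.02241)/0.95300 + 320.9 = 341.2293, v = 609.7·(+0.00780)/0.95300 + 250.5 = 255.4875
M3: Pc = R·M3+t = (-0.11267, +0.08781, +0.88780); u = 864.4·(-0.11267)/0.88780 + 320.9 = 211.2026, v = 609.7·(+0.08781)/0.88780 + 250.5 = 310.8066

c0=(282.85, 407.65) c1=(403.57, 347.89) c2=(341.23, 255.49) c3=(211.20, 310.81)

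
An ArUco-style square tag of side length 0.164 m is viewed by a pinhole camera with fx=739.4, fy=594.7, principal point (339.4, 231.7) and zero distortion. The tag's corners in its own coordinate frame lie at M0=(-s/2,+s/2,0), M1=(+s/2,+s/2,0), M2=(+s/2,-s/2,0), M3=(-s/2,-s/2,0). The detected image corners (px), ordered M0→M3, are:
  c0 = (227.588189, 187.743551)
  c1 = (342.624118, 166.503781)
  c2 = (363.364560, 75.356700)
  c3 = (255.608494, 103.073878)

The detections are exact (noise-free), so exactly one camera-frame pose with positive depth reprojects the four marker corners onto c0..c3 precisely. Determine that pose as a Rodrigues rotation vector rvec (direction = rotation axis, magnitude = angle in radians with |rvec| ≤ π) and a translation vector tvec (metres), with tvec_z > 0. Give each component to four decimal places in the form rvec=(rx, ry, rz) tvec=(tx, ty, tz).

rvec=(-0.5206, 0.5814, 0.0092) tvec=(-0.0529, -0.1481, 0.8823)

Intrinsics K: fx=739.4, fy=594.7, cx=339.4, cy=231.7
Marker side s = 0.164 m; corners in marker frame (Z=0):
  M0 = (-0.0820, +0.0820, 0)
  M1 = (+0.0820, +0.0820, 0)
  M2 = (+0.0820, -0.0820, 0)
  M3 = (-0.0820, -0.0820, 0)
Detected image corners:
  c0 = (227.588189, 187.743551) px
  c1 = (342.624118, 166.503781) px
  c2 = (363.364560, 75.356700) px
  c3 = (255.608494, 103.073878) px
Planar DLT: solve 8×8 A·h = b for H (H[2,2]=1):
  H  [+500.91136 -307.03367 +295.10033]
  H  [-229.56582 +464.60617 +131.86139]
  H  [-0.59661 -0.52906 +1.00000]
B = K⁻¹H; ‖b₁‖=1.133368, ‖b₂‖=1.133368; λ = 2/(‖b₁‖+‖b₂‖) = 0.882326, sign → tz>0 ⇒ λ=+0.882326
r₁ = λ·B[:,0] = (+0.83937,-0.13550,-0.52640); r₂ = λ·B[:,1] = (-0.15211,+0.87118,-0.46680)
r₃ = r₁×r₂ = (+0.52185,+0.47189,+0.71063); SVD([r₁ r₂ r₃]) → R = UVᵀ:
  R  [+0.83937 -0.15211 +0.52185]
  R  [-0.13550 +0.87118 +0.47189]
  R  [-0.52640 -0.46680 +0.71063]
t = (-0.05286, -0.14813, +0.88233) m
tr R = 2.421180; θ = arccos((tr R − 1)/2) = 0.780460 rad = 44.717°
axis k = ((R−Rᵀ)₃₂, (R−Rᵀ)₁₃, (R−Rᵀ)₂₁) / (2 sinθ) = (-0.667058, +0.744913, +0.011802)
rvec = θ·k = (-0.520612, +0.581374, +0.009211)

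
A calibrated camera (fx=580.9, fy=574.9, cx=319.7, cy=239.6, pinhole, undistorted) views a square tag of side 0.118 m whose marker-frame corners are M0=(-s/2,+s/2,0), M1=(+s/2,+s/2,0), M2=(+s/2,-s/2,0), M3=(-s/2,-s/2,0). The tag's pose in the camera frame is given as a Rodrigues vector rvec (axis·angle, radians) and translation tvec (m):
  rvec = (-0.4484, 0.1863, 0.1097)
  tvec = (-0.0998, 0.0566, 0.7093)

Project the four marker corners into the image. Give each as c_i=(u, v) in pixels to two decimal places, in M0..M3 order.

Intrinsics K: fx=580.9, fy=574.9, cx=319.7, cy=239.6
Marker side s = 0.118 m; corners in marker frame (Z=0):
  M0 = (-0.0590, +0.0590, 0)
  M1 = (+0.0590, +0.0590, 0)
  M2 = (+0.0590, -0.0590, 0)
  M3 = (-0.0590, -0.0590, 0)
rvec = (-0.4484, 0.1863, 0.1097), |rvec| = θ = 0.49780 rad = 28.522°
Rodrigues: sinθ=0.47749, 1−cosθ=0.12136; R = I + sinθ·[k]× + (1−cosθ)·[k]×²:
    [+0.97711 -0.14614 +0.15461]
    [+0.06431 +0.89563 +0.44012]
    [-0.20279 -0.42010 +0.88453]
t = (-0.0998, 0.0566, 0.7093) m
M0: Pc = R·M0+t = (-0.16607, +0.10565, +0.69648); u = 580.9·(-0.16607)/0.69648 + 319.7 = 181.1876, v = 574.9·(+0.10565)/0.69648 + 239.6 = 326.8058
M1: Pc = R·M1+t = (-0.05077, +0.11324, +0.67255); u = 580.9·(-0.05077)/0.67255 + 319.7 = 275.8461, v = 574.9·(+0.11324)/0.67255 + 239.6 = 336.3956
M2: Pc = R·M2+t = (-0.03353, +0.00755, +0.72212); u = 580.9·(-0.03353)/0.72212 + 319.7 = 292.7285, v = 574.9·(+0.00755)/0.72212 + 239.6 = 245.6124
M3: Pc = R·M3+t = (-0.14883, -0.00004, +0.74605); u = 580.9·(-0.14883)/0.74605 + 319.7 = 203.8181, v = 574.9·(-0.00004)/0.74605 + 239.6 = 239.5716

c0=(181.19, 326.81) c1=(275.85, 336.40) c2=(292.73, 245.61) c3=(203.82, 239.57)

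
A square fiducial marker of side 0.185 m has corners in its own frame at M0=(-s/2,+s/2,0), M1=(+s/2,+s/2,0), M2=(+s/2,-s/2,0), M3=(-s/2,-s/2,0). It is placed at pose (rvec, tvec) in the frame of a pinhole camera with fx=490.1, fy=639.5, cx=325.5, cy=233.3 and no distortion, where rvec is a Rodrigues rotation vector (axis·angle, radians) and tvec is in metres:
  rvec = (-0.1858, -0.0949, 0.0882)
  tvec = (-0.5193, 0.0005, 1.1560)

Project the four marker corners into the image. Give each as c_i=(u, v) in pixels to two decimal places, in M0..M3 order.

Intrinsics K: fx=490.1, fy=639.5, cx=325.5, cy=233.3
Marker side s = 0.185 m; corners in marker frame (Z=0):
  M0 = (-0.0925, +0.0925, 0)
  M1 = (+0.0925, +0.0925, 0)
  M2 = (+0.0925, -0.0925, 0)
  M3 = (-0.0925, -0.0925, 0)
rvec = (-0.1858, -0.0949, 0.0882), |rvec| = θ = 0.22651 rad = 12.978°
Rodrigues: sinθ=0.22458, 1−cosθ=0.02554; R = I + sinθ·[k]× + (1−cosθ)·[k]×²:
    [+0.99164 -0.07867 -0.10225]
    [+0.09623 +0.97894 +0.18005]
    [+0.08593 -0.18838 +0.97833]
t = (-0.5193, 0.0005, 1.1560) m
M0: Pc = R·M0+t = (-0.61830, +0.08215, +1.13063); u = 490.1·(-0.61830)/1.13063 + 325.5 = 57.4797, v = 639.5·(+0.08215)/1.13063 + 233.3 = 279.7659
M1: Pc = R·M1+t = (-0.43485, +0.09995, +1.14652); u = 490.1·(-0.43485)/1.14652 + 325.5 = 139.6164, v = 639.5·(+0.09995)/1.14652 + 233.3 = 289.0510
M2: Pc = R·M2+t = (-0.42030, -0.08115, +1.18137); u = 490.1·(-0.42030)/1.18137 + 325.5 = 151.1377, v = 639.5·(-0.08115)/1.18137 + 233.3 = 189.3714
M3: Pc = R·M3+t = (-0.60375, -0.09895, +1.16548); u = 490.1·(-0.60375)/1.16548 + 325.5 = 71.6143, v = 639.5·(-0.09895)/1.16548 + 233.3 = 179.0043

c0=(57.48, 279.77) c1=(139.62, 289.05) c2=(151.14, 189.37) c3=(71.61, 179.00)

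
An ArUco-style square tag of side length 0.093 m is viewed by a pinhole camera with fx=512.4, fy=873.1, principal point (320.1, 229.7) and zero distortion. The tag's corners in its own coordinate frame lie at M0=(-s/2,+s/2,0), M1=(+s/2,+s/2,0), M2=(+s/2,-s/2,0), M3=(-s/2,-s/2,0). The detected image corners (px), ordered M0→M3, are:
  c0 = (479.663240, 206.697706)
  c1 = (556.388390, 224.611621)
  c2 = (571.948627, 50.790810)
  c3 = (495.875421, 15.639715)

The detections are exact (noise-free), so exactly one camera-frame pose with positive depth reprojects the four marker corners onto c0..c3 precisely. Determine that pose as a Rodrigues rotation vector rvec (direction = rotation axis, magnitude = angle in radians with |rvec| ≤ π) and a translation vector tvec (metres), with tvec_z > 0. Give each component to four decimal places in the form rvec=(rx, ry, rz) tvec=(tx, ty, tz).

Intrinsics K: fx=512.4, fy=873.1, cx=320.1, cy=229.7
Marker side s = 0.093 m; corners in marker frame (Z=0):
  M0 = (-0.0465, +0.0465, 0)
  M1 = (+0.0465, +0.0465, 0)
  M2 = (+0.0465, -0.0465, 0)
  M3 = (-0.0465, -0.0465, 0)
Detected image corners:
  c0 = (479.663240, 206.697706) px
  c1 = (556.388390, 224.611621) px
  c2 = (571.948627, 50.790810) px
  c3 = (495.875421, 15.639715) px
Planar DLT: solve 8×8 A·h = b for H (H[2,2]=1):
  H  [+1346.99206 -109.65190 +527.70070]
  H  [+409.11443 +1971.84137 +125.54324]
  H  [+0.99906 +0.11599 +1.00000]
B = K⁻¹H; ‖b₁‖=2.249255, ‖b₂‖=2.249255; λ = 2/(‖b₁‖+‖b₂‖) = 0.444592, sign → tz>0 ⇒ λ=+0.444592
r₁ = λ·B[:,0] = (+0.89126,+0.09147,+0.44418); r₂ = λ·B[:,1] = (-0.12735,+0.99052,+0.05157)
r₃ = r₁×r₂ = (-0.43525,-0.10253,+0.89445); SVD([r₁ r₂ r₃]) → R = UVᵀ:
  R  [+0.89126 -0.12735 -0.43525]
  R  [+0.09147 +0.99052 -0.10253]
  R  [+0.44418 +0.05157 +0.89445]
t = (+0.18013, -0.05304, +0.44459) m
tr R = 2.776229; θ = arccos((tr R − 1)/2) = 0.477570 rad = 27.363°
axis k = ((R−Rᵀ)₃₂, (R−Rᵀ)₁₃, (R−Rᵀ)₂₁) / (2 sinθ) = (+0.167630, -0.956678, +0.238048)
rvec = θ·k = (+0.080055, -0.456881, +0.113684)

rvec=(0.0801, -0.4569, 0.1137) tvec=(0.1801, -0.0530, 0.4446)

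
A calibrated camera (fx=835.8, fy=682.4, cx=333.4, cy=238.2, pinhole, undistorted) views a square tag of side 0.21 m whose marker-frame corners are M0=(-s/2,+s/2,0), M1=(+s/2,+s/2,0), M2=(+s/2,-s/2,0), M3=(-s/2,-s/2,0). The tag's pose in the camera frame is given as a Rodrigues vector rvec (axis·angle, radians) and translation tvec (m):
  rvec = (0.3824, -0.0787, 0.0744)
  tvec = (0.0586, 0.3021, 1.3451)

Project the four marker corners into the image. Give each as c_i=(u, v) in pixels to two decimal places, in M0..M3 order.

Intrinsics K: fx=835.8, fy=682.4, cx=333.4, cy=238.2
Marker side s = 0.21 m; corners in marker frame (Z=0):
  M0 = (-0.1050, +0.1050, 0)
  M1 = (+0.1050, +0.1050, 0)
  M2 = (+0.1050, -0.1050, 0)
  M3 = (-0.1050, -0.1050, 0)
rvec = (0.3824, -0.0787, 0.0744), |rvec| = θ = 0.39744 rad = 22.772°
Rodrigues: sinθ=0.38706, 1−cosθ=0.07795; R = I + sinθ·[k]× + (1−cosθ)·[k]×²:
    [+0.99421 -0.08731 -0.06261]
    [+0.05761 +0.92511 -0.37530]
    [+0.09068 +0.36952 +0.92479]
t = (0.0586, 0.3021, 1.3451) m
M0: Pc = R·M0+t = (-0.05496, +0.39319, +1.37438); u = 835.8·(-0.05496)/1.37438 + 333.4 = 299.9775, v = 682.4·(+0.39319)/1.37438 + 238.2 = 433.4239
M1: Pc = R·M1+t = (+0.15383, +0.40529, +1.39342); u = 835.8·(+0.15383)/1.39342 + 333.4 = 425.6671, v = 682.4·(+0.40529)/1.39342 + 238.2 = 436.6803
M2: Pc = R·M2+t = (+0.17216, +0.21101, +1.31582); u = 835.8·(+0.17216)/1.31582 + 333.4 = 442.7544, v = 682.4·(+0.21101)/1.31582 + 238.2 = 347.6332
M3: Pc = R·M3+t = (-0.03663, +0.19891, +1.29678); u = 835.8·(-0.03663)/1.29678 + 333.4 = 309.7944, v = 682.4·(+0.19891)/1.29678 + 238.2 = 342.8743

c0=(299.98, 433.42) c1=(425.67, 436.68) c2=(442.75, 347.63) c3=(309.79, 342.87)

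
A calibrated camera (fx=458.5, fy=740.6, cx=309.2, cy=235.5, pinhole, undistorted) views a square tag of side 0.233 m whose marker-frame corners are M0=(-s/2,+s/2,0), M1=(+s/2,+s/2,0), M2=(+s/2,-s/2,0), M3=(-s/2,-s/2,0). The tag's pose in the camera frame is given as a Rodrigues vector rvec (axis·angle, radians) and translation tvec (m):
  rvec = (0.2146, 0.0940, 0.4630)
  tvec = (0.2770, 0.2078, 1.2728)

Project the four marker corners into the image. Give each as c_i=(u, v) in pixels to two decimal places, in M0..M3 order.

Intrinsics K: fx=458.5, fy=740.6, cx=309.2, cy=235.5
Marker side s = 0.233 m; corners in marker frame (Z=0):
  M0 = (-0.1165, +0.1165, 0)
  M1 = (+0.1165, +0.1165, 0)
  M2 = (+0.1165, -0.1165, 0)
  M3 = (-0.1165, -0.1165, 0)
rvec = (0.2146, 0.0940, 0.4630), |rvec| = θ = 0.51890 rad = 29.731°
Rodrigues: sinθ=0.49593, 1−cosθ=0.13164; R = I + sinθ·[k]× + (1−cosθ)·[k]×²:
    [+0.89088 -0.43264 +0.13841]
    [+0.45236 +0.87268 -0.18382]
    [-0.04126 +0.22638 +0.97317]
t = (0.2770, 0.2078, 1.2728) m
M0: Pc = R·M0+t = (+0.12281, +0.25677, +1.30398); u = 458.5·(+0.12281)/1.30398 + 309.2 = 352.3820, v = 740.6·(+0.25677)/1.30398 + 235.5 = 381.3320
M1: Pc = R·M1+t = (+0.33039, +0.36217, +1.29437); u = 458.5·(+0.33039)/1.29437 + 309.2 = 426.2315, v = 740.6·(+0.36217)/1.29437 + 235.5 = 442.7224
M2: Pc = R·M2+t = (+0.43119, +0.15883, +1.24162); u = 458.5·(+0.43119)/1.24162 + 309.2 = 468.4279, v = 740.6·(+0.15883)/1.24162 + 235.5 = 330.2402
M3: Pc = R·M3+t = (+0.22361, +0.05343, +1.25123); u = 458.5·(+0.22361)/1.25123 + 309.2 = 391.1410, v = 740.6·(+0.05343)/1.25123 + 235.5 = 267.1262

c0=(352.38, 381.33) c1=(426.23, 442.72) c2=(468.43, 330.24) c3=(391.14, 267.13)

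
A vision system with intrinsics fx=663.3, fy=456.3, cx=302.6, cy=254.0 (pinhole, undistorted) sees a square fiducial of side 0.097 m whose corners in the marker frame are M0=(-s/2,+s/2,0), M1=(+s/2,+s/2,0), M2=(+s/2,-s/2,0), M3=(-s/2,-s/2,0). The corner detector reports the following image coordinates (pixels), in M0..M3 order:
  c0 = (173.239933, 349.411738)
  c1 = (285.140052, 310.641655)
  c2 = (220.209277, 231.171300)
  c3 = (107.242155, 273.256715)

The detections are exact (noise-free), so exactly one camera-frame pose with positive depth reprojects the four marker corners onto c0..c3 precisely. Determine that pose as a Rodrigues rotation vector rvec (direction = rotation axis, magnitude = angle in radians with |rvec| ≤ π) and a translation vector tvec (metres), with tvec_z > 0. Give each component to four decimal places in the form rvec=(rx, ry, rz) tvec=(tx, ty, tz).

rvec=(0.1668, 0.1109, -0.4894) tvec=(-0.0785, 0.0406, 0.4886)

Intrinsics K: fx=663.3, fy=456.3, cx=302.6, cy=254.0
Marker side s = 0.097 m; corners in marker frame (Z=0):
  M0 = (-0.0485, +0.0485, 0)
  M1 = (+0.0485, +0.0485, 0)
  M2 = (+0.0485, -0.0485, 0)
  M3 = (-0.0485, -0.0485, 0)
Detected image corners:
  c0 = (173.239933, 349.411738) px
  c1 = (285.140052, 310.641655) px
  c2 = (220.209277, 231.171300) px
  c3 = (107.242155, 273.256715) px
Planar DLT: solve 8×8 A·h = b for H (H[2,2]=1):
  H  [+1100.45270 +728.30025 +196.07575]
  H  [-503.36896 +880.97423 +291.92494]
  H  [-0.29820 +0.27146 +1.00000]
B = K⁻¹H; ‖b₁‖=2.046844, ‖b₂‖=2.046844; λ = 2/(‖b₁‖+‖b₂‖) = 0.488557, sign → tz>0 ⇒ λ=+0.488557
r₁ = λ·B[:,0] = (+0.87701,-0.45786,-0.14569); r₂ = λ·B[:,1] = (+0.47593,+0.86943,+0.13263)
r₃ = r₁×r₂ = (+0.06594,-0.18565,+0.98040); SVD([r₁ r₂ r₃]) → R = UVᵀ:
  R  [+0.87701 +0.47593 +0.06594]
  R  [-0.45786 +0.86943 -0.18565]
  R  [-0.14569 +0.13263 +0.98040]
t = (-0.07846, +0.04061, +0.48856) m
tr R = 2.726835; θ = arccos((tr R − 1)/2) = 0.528791 rad = 30.298°
axis k = ((R−Rᵀ)₃₂, (R−Rᵀ)₁₃, (R−Rᵀ)₂₁) / (2 sinθ) = (+0.315444, +0.209748, -0.925473)
rvec = θ·k = (+0.166804, +0.110913, -0.489382)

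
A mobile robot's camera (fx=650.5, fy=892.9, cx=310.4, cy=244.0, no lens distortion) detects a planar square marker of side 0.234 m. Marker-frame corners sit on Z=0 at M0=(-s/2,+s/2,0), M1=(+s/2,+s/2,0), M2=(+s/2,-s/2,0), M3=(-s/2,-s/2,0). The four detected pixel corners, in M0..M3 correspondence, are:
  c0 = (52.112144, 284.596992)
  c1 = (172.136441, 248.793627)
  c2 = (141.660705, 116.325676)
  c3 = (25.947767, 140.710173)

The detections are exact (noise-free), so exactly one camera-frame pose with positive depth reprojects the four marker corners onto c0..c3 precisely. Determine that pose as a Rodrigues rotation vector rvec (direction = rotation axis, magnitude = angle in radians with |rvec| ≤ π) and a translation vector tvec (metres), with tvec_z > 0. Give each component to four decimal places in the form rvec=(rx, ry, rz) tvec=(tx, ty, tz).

rvec=(-0.3783, -0.3686, -0.2955) tvec=(-0.4280, -0.0722, 1.3213)

Intrinsics K: fx=650.5, fy=892.9, cx=310.4, cy=244.0
Marker side s = 0.234 m; corners in marker frame (Z=0):
  M0 = (-0.1170, +0.1170, 0)
  M1 = (+0.1170, +0.1170, 0)
  M2 = (+0.1170, -0.1170, 0)
  M3 = (-0.1170, -0.1170, 0)
Detected image corners:
  c0 = (52.112144, 284.596992) px
  c1 = (172.136441, 248.793627) px
  c2 = (141.660705, 116.325676) px
  c3 = (25.947767, 140.710173) px
Planar DLT: solve 8×8 A·h = b for H (H[2,2]=1):
  H  [+533.17234 +98.90175 +99.67556]
  H  [-68.02881 +544.34942 +195.22024]
  H  [+0.30325 -0.22918 +1.00000]
B = K⁻¹H; ‖b₁‖=0.756831, ‖b₂‖=0.756831; λ = 2/(‖b₁‖+‖b₂‖) = 1.321299, sign → tz>0 ⇒ λ=+1.321299
r₁ = λ·B[:,0] = (+0.89179,-0.21016,+0.40068); r₂ = λ·B[:,1] = (+0.34538,+0.88827,-0.30281)
r₃ = r₁×r₂ = (-0.29227,+0.40843,+0.86473); SVD([r₁ r₂ r₃]) → R = UVᵀ:
  R  [+0.89179 +0.34538 -0.29227]
  R  [-0.21016 +0.88827 +0.40843]
  R  [+0.40068 -0.30281 +0.86473]
t = (-0.42802, -0.07218, +1.32130) m
tr R = 2.644790; θ = arccos((tr R − 1)/2) = 0.605189 rad = 34.675°
axis k = ((R−Rᵀ)₃₂, (R−Rᵀ)₁₃, (R−Rᵀ)₂₁) / (2 sinθ) = (-0.625080, -0.609009, -0.488245)
rvec = θ·k = (-0.378292, -0.368565, -0.295480)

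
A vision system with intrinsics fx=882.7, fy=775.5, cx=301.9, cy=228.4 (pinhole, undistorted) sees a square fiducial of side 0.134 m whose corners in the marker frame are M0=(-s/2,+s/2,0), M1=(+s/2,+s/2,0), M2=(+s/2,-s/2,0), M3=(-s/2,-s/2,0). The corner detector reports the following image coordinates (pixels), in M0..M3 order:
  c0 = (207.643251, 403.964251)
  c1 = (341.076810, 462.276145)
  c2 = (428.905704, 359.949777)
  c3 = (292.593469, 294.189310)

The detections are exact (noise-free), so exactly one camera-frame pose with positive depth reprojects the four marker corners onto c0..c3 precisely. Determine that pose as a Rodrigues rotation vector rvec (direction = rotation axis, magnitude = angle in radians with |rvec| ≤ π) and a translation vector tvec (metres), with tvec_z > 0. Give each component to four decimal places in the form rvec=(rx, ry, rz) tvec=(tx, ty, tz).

Intrinsics K: fx=882.7, fy=775.5, cx=301.9, cy=228.4
Marker side s = 0.134 m; corners in marker frame (Z=0):
  M0 = (-0.0670, +0.0670, 0)
  M1 = (+0.0670, +0.0670, 0)
  M2 = (+0.0670, -0.0670, 0)
  M3 = (-0.0670, -0.0670, 0)
Detected image corners:
  c0 = (207.643251, 403.964251) px
  c1 = (341.076810, 462.276145) px
  c2 = (428.905704, 359.949777) px
  c3 = (292.593469, 294.189310) px
Planar DLT: solve 8×8 A·h = b for H (H[2,2]=1):
  H  [+1105.81095 -530.57529 +317.92919]
  H  [+581.44878 +927.70760 +382.02570]
  H  [+0.31351 +0.36009 +1.00000]
B = K⁻¹H; ‖b₁‖=1.357483, ‖b₂‖=1.357483; λ = 2/(‖b₁‖+‖b₂‖) = 0.736657, sign → tz>0 ⇒ λ=+0.736657
r₁ = λ·B[:,0] = (+0.84387,+0.48431,+0.23095); r₂ = λ·B[:,1] = (-0.53352,+0.80312,+0.26526)
r₃ = r₁×r₂ = (-0.05701,-0.34706,+0.93611); SVD([r₁ r₂ r₃]) → R = UVᵀ:
  R  [+0.84387 -0.53352 -0.05701]
  R  [+0.48431 +0.80312 -0.34706]
  R  [+0.23095 +0.26526 +0.93611]
t = (+0.01338, +0.14593, +0.73666) m
tr R = 2.583090; θ = arccos((tr R − 1)/2) = 0.657463 rad = 37.670°
axis k = ((R−Rᵀ)₃₂, (R−Rᵀ)₁₃, (R−Rᵀ)₂₁) / (2 sinθ) = (+0.500993, -0.235601, +0.832765)
rvec = θ·k = (+0.329385, -0.154899, +0.547512)

rvec=(0.3294, -0.1549, 0.5475) tvec=(0.0134, 0.1459, 0.7367)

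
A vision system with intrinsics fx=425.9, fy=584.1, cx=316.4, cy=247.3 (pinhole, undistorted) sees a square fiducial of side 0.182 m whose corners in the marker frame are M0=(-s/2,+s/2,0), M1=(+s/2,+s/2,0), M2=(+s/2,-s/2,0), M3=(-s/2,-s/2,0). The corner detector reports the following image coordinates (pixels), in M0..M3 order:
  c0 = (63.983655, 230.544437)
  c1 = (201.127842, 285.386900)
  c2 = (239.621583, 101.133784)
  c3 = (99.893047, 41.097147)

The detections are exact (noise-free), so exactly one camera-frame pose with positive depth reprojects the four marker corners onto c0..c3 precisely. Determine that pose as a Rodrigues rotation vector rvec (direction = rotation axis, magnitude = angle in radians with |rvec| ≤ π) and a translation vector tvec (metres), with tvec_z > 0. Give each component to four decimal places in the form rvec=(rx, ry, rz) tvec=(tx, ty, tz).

rvec=(0.0814, -0.0503, 0.2943) tvec=(-0.2122, -0.0764, 0.5486)

Intrinsics K: fx=425.9, fy=584.1, cx=316.4, cy=247.3
Marker side s = 0.182 m; corners in marker frame (Z=0):
  M0 = (-0.0910, +0.0910, 0)
  M1 = (+0.0910, +0.0910, 0)
  M2 = (+0.0910, -0.0910, 0)
  M3 = (-0.0910, -0.0910, 0)
Detected image corners:
  c0 = (63.983655, 230.544437) px
  c1 = (201.127842, 285.386900) px
  c2 = (239.621583, 101.133784) px
  c3 = (99.893047, 41.097147) px
Planar DLT: solve 8×8 A·h = b for H (H[2,2]=1):
  H  [+777.47698 -184.42434 +151.63720]
  H  [+333.85146 +1048.33180 +165.96099]
  H  [+0.11196 +0.13266 +1.00000]
B = K⁻¹H; ‖b₁‖=1.822897, ‖b₂‖=1.822897; λ = 2/(‖b₁‖+‖b₂‖) = 0.548577, sign → tz>0 ⇒ λ=+0.548577
r₁ = λ·B[:,0] = (+0.95580,+0.28754,+0.06142); r₂ = λ·B[:,1] = (-0.29161,+0.95377,+0.07277)
r₃ = r₁×r₂ = (-0.03765,-0.08747,+0.99546); SVD([r₁ r₂ r₃]) → R = UVᵀ:
  R  [+0.95580 -0.29161 -0.03765]
  R  [+0.28754 +0.95377 -0.08747]
  R  [+0.06142 +0.07277 +0.99546]
t = (-0.21222, -0.07639, +0.54858) m
tr R = 2.905017; θ = arccos((tr R − 1)/2) = 0.309427 rad = 17.729°
axis k = ((R−Rᵀ)₃₂, (R−Rᵀ)₁₃, (R−Rᵀ)₂₁) / (2 sinθ) = (+0.263110, -0.162672, +0.950953)
rvec = θ·k = (+0.081413, -0.050335, +0.294250)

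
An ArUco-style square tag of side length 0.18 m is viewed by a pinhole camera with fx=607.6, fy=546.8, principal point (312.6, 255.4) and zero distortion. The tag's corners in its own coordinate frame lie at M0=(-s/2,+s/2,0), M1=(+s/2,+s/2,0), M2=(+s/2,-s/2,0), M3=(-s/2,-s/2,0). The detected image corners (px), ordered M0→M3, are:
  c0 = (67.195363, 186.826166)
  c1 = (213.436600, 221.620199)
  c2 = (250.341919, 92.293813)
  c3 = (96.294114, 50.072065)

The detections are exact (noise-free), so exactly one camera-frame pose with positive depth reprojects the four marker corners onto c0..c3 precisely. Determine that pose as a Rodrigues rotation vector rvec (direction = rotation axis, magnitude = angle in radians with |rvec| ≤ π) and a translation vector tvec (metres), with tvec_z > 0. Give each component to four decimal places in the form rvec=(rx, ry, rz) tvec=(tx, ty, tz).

Intrinsics K: fx=607.6, fy=546.8, cx=312.6, cy=255.4
Marker side s = 0.18 m; corners in marker frame (Z=0):
  M0 = (-0.0900, +0.0900, 0)
  M1 = (+0.0900, +0.0900, 0)
  M2 = (+0.0900, -0.0900, 0)
  M3 = (-0.0900, -0.0900, 0)
Detected image corners:
  c0 = (67.195363, 186.826166) px
  c1 = (213.436600, 221.620199) px
  c2 = (250.341919, 92.293813) px
  c3 = (96.294114, 50.072065) px
Planar DLT: solve 8×8 A·h = b for H (H[2,2]=1):
  H  [+866.88480 -131.12098 +157.75770]
  H  [+242.64162 +784.94025 +140.08179]
  H  [+0.21301 +0.33567 +1.00000]
B = K⁻¹H; ‖b₁‖=1.377954, ‖b₂‖=1.377954; λ = 2/(‖b₁‖+‖b₂‖) = 0.725714, sign → tz>0 ⇒ λ=+0.725714
r₁ = λ·B[:,0] = (+0.95587,+0.24983,+0.15458); r₂ = λ·B[:,1] = (-0.28194,+0.92799,+0.24360)
r₃ = r₁×r₂ = (-0.08259,-0.27644,+0.95748); SVD([r₁ r₂ r₃]) → R = UVᵀ:
  R  [+0.95587 -0.28194 -0.08259]
  R  [+0.24983 +0.92799 -0.27644]
  R  [+0.15458 +0.24360 +0.95748]
t = (-0.18494, -0.15305, +0.72571) m
tr R = 2.841338; θ = arccos((tr R − 1)/2) = 0.401006 rad = 22.976°
axis k = ((R−Rᵀ)₃₂, (R−Rᵀ)₁₃, (R−Rᵀ)₂₁) / (2 sinθ) = (+0.666130, -0.303807, +0.681156)
rvec = θ·k = (+0.267122, -0.121828, +0.273147)

rvec=(0.2671, -0.1218, 0.2731) tvec=(-0.1849, -0.1531, 0.7257)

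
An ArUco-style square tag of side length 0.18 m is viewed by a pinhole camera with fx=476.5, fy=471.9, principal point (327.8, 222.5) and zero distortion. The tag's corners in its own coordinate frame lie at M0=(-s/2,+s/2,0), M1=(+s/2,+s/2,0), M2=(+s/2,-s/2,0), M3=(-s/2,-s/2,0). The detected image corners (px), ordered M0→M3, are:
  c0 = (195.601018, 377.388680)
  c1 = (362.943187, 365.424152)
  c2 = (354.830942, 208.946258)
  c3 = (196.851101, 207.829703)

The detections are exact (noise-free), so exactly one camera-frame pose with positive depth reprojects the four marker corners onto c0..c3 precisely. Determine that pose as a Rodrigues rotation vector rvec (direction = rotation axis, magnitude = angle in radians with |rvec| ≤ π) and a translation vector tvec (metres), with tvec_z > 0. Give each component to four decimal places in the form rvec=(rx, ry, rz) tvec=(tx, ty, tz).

Intrinsics K: fx=476.5, fy=471.9, cx=327.8, cy=222.5
Marker side s = 0.18 m; corners in marker frame (Z=0):
  M0 = (-0.0900, +0.0900, 0)
  M1 = (+0.0900, +0.0900, 0)
  M2 = (+0.0900, -0.0900, 0)
  M3 = (-0.0900, -0.0900, 0)
Detected image corners:
  c0 = (195.601018, 377.388680) px
  c1 = (362.943187, 365.424152) px
  c2 = (354.830942, 208.946258) px
  c3 = (196.851101, 207.829703) px
Planar DLT: solve 8×8 A·h = b for H (H[2,2]=1):
  H  [+1023.59778 -71.21877 +280.68876]
  H  [+97.00420 +808.87849 +287.37805]
  H  [+0.43485 -0.32894 +1.00000]
B = K⁻¹H; ‖b₁‖=1.899457, ‖b₂‖=1.899457; λ = 2/(‖b₁‖+‖b₂‖) = 0.526466, sign → tz>0 ⇒ λ=+0.526466
r₁ = λ·B[:,0] = (+0.97344,+0.00028,+0.22893); r₂ = λ·B[:,1] = (+0.04044,+0.98406,-0.17317)
r₃ = r₁×r₂ = (-0.22533,+0.17783,+0.95791); SVD([r₁ r₂ r₃]) → R = UVᵀ:
  R  [+0.97344 +0.04044 -0.22533]
  R  [+0.00028 +0.98406 +0.17783]
  R  [+0.22893 -0.17317 +0.95791]
t = (-0.05205, +0.07238, +0.52647) m
tr R = 2.915417; θ = arccos((tr R − 1)/2) = 0.291866 rad = 16.723°
axis k = ((R−Rᵀ)₃₂, (R−Rᵀ)₁₃, (R−Rᵀ)₂₁) / (2 sinθ) = (-0.609937, -0.789370, -0.069795)
rvec = θ·k = (-0.178020, -0.230390, -0.020371)

rvec=(-0.1780, -0.2304, -0.0204) tvec=(-0.0521, 0.0724, 0.5265)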